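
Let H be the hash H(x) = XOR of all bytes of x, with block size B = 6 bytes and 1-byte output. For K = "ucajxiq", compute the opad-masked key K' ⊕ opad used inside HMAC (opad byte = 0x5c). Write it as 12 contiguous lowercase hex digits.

215c5c5c5c5c

Key "ucajxiq" = 75 63 61 6a 78 69 71 is 7 bytes > B = 6, so hash it first: H(key) = 7d, then zero-pad to 6 bytes: K' = 7d 00 00 00 00 00.
XOR each byte with 0x5c: 7d⊕5c=21, 00⊕5c=5c, 00⊕5c=5c, 00⊕5c=5c, 00⊕5c=5c, 00⊕5c=5c.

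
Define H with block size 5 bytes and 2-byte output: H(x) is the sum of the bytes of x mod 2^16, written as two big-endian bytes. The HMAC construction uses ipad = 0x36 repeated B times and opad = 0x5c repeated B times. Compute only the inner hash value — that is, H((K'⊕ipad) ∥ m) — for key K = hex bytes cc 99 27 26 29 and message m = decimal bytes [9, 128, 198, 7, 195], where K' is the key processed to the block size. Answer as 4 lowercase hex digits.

Key hex bytes cc 99 27 26 29 is exactly B = 5 bytes: K' = cc 99 27 26 29.
K' ⊕ ipad = fa af 11 10 1f.
Inner input = fa af 11 10 1f ∥ 09 80 c6 07 c3.
Inner hash: sum = 250+175+17+16+31+9+128+198+7+195 = 1026 → 04 02.

0402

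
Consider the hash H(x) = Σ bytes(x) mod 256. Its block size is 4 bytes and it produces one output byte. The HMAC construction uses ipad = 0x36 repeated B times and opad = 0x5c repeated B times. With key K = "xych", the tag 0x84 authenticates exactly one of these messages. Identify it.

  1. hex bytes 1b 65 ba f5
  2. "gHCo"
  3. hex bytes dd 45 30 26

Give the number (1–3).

3

Key "xych" = 78 79 63 68 is exactly B = 4 bytes: K' = 78 79 63 68.
K' ⊕ ipad = 4e 4f 55 5e; K' ⊕ opad = 24 25 3f 34.
m1: inner = H(4e 4f 55 5e 1b 65 ba f5) = 7f; tag = H(24 25 3f 34 7f) = 3b
m2: inner = H(4e 4f 55 5e 67 48 43 6f) = b1; tag = H(24 25 3f 34 b1) = 6d
m3: inner = H(4e 4f 55 5e dd 45 30 26) = c8; tag = H(24 25 3f 34 c8) = 84 ← matches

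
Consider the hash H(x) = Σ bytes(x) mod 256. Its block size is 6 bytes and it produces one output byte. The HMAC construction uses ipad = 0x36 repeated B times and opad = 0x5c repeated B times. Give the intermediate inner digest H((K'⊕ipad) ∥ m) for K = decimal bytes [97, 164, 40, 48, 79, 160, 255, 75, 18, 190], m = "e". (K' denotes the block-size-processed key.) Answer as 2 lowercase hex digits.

c3

Key decimal bytes [97, 164, 40, 48, 79, 160, 255, 75, 18, 190] = 61 a4 28 30 4f a0 ff 4b 12 be is 10 bytes > B = 6, so hash it first: H(key) = 66, then zero-pad to 6 bytes: K' = 66 00 00 00 00 00.
K' ⊕ ipad = 50 36 36 36 36 36.
Inner input = 50 36 36 36 36 36 ∥ 65.
Inner hash: sum = 80+54+54+54+54+54+101 = 451; mod 256 = 195 → c3.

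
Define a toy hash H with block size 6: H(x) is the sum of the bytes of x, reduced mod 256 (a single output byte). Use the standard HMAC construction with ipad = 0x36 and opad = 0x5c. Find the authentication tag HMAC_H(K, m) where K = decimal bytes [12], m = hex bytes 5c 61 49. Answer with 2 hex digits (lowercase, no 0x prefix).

Key decimal bytes [12] = 0c is 1 byte ≤ B = 6; zero-pad to 6 bytes: K' = 0c 00 00 00 00 00.
K' ⊕ ipad = 3a 36 36 36 36 36.  K' ⊕ opad = 50 5c 5c 5c 5c 5c.
Inner input = (K'⊕ipad) ∥ m = 3a 36 36 36 36 36 ∥ 5c 61 49.
Inner hash: sum = 58+54+54+54+54+54+92+97+73 = 590; mod 256 = 78 → 4e.
Outer input = (K'⊕opad) ∥ inner = 50 5c 5c 5c 5c 5c ∥ 4e.
Outer hash (tag): sum = 80+92+92+92+92+92+78 = 618; mod 256 = 106 → 6a.

6a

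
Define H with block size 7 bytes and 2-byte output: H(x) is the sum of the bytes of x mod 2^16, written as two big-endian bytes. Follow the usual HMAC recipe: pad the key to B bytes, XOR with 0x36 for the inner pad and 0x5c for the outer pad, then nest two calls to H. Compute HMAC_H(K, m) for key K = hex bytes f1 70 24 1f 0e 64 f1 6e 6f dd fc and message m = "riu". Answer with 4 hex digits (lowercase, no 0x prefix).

0325

Key hex bytes f1 70 24 1f 0e 64 f1 6e 6f dd fc is 11 bytes > B = 7, so hash it first: H(key) = 05 bd, then zero-pad to 7 bytes: K' = 05 bd 00 00 00 00 00.
K' ⊕ ipad = 33 8b 36 36 36 36 36.  K' ⊕ opad = 59 e1 5c 5c 5c 5c 5c.
Inner input = (K'⊕ipad) ∥ m = 33 8b 36 36 36 36 36 ∥ 72 69 75.
Inner hash: sum = 51+139+54+54+54+54+54+114+105+117 = 796 → 03 1c.
Outer input = (K'⊕opad) ∥ inner = 59 e1 5c 5c 5c 5c 5c ∥ 03 1c.
Outer hash (tag): sum = 89+225+92+92+92+92+92+3+28 = 805 → 03 25.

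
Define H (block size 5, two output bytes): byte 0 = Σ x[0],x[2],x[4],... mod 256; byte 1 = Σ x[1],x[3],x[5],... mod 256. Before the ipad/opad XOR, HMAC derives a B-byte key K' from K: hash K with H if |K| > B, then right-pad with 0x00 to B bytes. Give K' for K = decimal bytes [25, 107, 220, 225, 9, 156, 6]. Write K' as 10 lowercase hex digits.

|K| = 7 > B = 5, so first hash the key.
H(K): even-index sum = 260 mod 256 = 4; odd-index sum = 488 mod 256 = 232 → 04 e8.
Zero-pad H(K) = 04 e8 to 5 bytes: K' = 04 e8 00 00 00.

04e8000000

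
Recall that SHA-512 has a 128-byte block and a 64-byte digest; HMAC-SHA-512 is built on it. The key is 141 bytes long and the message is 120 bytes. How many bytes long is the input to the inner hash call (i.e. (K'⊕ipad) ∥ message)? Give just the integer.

248

Key is 141 > 128 bytes, so it is hashed to 64 bytes then zero-padded to 128: |K'| = 128.
Inner input = (K'⊕ipad) ∥ m → 128 + 120 = 248 bytes.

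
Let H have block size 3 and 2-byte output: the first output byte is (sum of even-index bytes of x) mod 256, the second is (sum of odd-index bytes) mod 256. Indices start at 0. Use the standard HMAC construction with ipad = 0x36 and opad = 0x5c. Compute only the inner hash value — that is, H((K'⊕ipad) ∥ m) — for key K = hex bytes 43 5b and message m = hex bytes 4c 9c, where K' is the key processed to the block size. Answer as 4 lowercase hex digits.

Key hex bytes 43 5b is 2 bytes ≤ B = 3; zero-pad to 3 bytes: K' = 43 5b 00.
K' ⊕ ipad = 75 6d 36.
Inner input = 75 6d 36 ∥ 4c 9c.
Inner hash: even-index sum = 327 mod 256 = 71; odd-index sum = 185 mod 256 = 185 → 47 b9.

47b9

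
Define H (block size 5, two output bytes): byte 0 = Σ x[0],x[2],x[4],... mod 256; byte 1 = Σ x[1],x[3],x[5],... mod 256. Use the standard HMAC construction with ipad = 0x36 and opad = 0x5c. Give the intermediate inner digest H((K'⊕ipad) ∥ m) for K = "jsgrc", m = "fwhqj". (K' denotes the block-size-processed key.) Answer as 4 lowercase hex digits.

Key "jsgrc" = 6a 73 67 72 63 is exactly B = 5 bytes: K' = 6a 73 67 72 63.
K' ⊕ ipad = 5c 45 51 44 55.
Inner input = 5c 45 51 44 55 ∥ 66 77 68 71 6a.
Inner hash: even-index sum = 490 mod 256 = 234; odd-index sum = 449 mod 256 = 193 → ea c1.

eac1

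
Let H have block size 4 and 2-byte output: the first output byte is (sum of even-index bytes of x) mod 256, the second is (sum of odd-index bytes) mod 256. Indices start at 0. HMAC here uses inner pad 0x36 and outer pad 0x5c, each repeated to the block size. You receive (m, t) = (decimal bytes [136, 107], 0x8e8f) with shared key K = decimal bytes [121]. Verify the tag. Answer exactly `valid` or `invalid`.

Key decimal bytes [121] = 79 is 1 byte ≤ B = 4; zero-pad to 4 bytes: K' = 79 00 00 00.
K' ⊕ ipad = 4f 36 36 36; K' ⊕ opad = 25 5c 5c 5c.
Inner hash: even-index sum = 269 mod 256 = 13; odd-index sum = 215 mod 256 = 215 → 0d d7.
Outer hash (recomputed tag): even-index sum = 142 mod 256 = 142; odd-index sum = 399 mod 256 = 143 → 8e 8f.
Recomputed tag = 8e8f; claimed = 8e8f → match.

valid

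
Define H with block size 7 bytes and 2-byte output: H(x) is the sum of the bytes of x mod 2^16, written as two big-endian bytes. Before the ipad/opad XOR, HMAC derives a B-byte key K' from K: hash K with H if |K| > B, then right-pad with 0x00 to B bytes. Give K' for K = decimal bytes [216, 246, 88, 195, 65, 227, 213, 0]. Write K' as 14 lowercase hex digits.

04e20000000000

|K| = 8 > B = 7, so first hash the key.
H(K): sum = 216+246+88+195+65+227+213+0 = 1250 → 04 e2.
Zero-pad H(K) = 04 e2 to 7 bytes: K' = 04 e2 00 00 00 00 00.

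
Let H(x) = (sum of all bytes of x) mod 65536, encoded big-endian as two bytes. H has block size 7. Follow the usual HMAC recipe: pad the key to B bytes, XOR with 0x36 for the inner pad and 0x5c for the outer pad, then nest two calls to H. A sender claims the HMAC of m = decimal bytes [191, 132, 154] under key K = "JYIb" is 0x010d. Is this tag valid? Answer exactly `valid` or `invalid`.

Key "JYIb" = 4a 59 49 62 is 4 bytes ≤ B = 7; zero-pad to 7 bytes: K' = 4a 59 49 62 00 00 00.
K' ⊕ ipad = 7c 6f 7f 54 36 36 36; K' ⊕ opad = 16 05 15 3e 5c 5c 5c.
Inner hash: sum = 124+111+127+84+54+54+54+191+132+154 = 1085 → 04 3d.
Outer hash (recomputed tag): sum = 22+5+21+62+92+92+92+4+61 = 451 → 01 c3.
Recomputed tag = 01c3; claimed = 010d → mismatch.

invalid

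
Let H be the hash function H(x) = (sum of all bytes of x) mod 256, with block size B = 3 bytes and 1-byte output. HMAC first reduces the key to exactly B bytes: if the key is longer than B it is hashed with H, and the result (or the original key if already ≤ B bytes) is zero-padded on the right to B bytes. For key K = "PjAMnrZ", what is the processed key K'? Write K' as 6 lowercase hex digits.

|K| = 7 > B = 3, so first hash the key.
H(K): sum = 80+106+65+77+110+114+90 = 642; mod 256 = 130 → 82.
Zero-pad H(K) = 82 to 3 bytes: K' = 82 00 00.

820000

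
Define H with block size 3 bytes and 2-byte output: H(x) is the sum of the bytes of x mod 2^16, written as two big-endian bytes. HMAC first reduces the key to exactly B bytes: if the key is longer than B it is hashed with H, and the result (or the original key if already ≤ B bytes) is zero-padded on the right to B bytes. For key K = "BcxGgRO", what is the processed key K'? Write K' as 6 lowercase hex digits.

026c00

|K| = 7 > B = 3, so first hash the key.
H(K): sum = 66+99+120+71+103+82+79 = 620 → 02 6c.
Zero-pad H(K) = 02 6c to 3 bytes: K' = 02 6c 00.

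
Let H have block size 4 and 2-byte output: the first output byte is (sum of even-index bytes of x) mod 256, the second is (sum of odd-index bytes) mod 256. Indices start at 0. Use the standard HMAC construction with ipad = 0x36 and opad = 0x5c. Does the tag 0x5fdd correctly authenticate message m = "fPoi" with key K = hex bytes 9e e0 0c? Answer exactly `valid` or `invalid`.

Key hex bytes 9e e0 0c is 3 bytes ≤ B = 4; zero-pad to 4 bytes: K' = 9e e0 0c 00.
K' ⊕ ipad = a8 d6 3a 36; K' ⊕ opad = c2 bc 50 5c.
Inner hash: even-index sum = 439 mod 256 = 183; odd-index sum = 453 mod 256 = 197 → b7 c5.
Outer hash (recomputed tag): even-index sum = 457 mod 256 = 201; odd-index sum = 477 mod 256 = 221 → c9 dd.
Recomputed tag = c9dd; claimed = 5fdd → mismatch.

invalid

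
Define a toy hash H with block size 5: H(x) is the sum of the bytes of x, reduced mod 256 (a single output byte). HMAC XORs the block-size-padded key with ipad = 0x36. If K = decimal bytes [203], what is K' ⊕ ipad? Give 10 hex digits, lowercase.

fd36363636

Key decimal bytes [203] = cb is 1 byte ≤ B = 5; zero-pad to 5 bytes: K' = cb 00 00 00 00.
XOR each byte with 0x36: cb⊕36=fd, 00⊕36=36, 00⊕36=36, 00⊕36=36, 00⊕36=36.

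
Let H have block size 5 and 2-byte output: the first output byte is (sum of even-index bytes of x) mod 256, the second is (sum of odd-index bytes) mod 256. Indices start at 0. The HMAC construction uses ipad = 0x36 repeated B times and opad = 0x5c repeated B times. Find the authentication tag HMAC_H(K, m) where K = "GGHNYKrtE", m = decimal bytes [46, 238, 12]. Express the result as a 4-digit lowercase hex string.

4d67

Key "GGHNYKrtE" = 47 47 48 4e 59 4b 72 74 45 is 9 bytes > B = 5, so hash it first: H(key) = 9f 54, then zero-pad to 5 bytes: K' = 9f 54 00 00 00.
K' ⊕ ipad = a9 62 36 36 36.  K' ⊕ opad = c3 08 5c 5c 5c.
Inner input = (K'⊕ipad) ∥ m = a9 62 36 36 36 ∥ 2e ee 0c.
Inner hash: even-index sum = 515 mod 256 = 3; odd-index sum = 210 mod 256 = 210 → 03 d2.
Outer input = (K'⊕opad) ∥ inner = c3 08 5c 5c 5c ∥ 03 d2.
Outer hash (tag): even-index sum = 589 mod 256 = 77; odd-index sum = 103 mod 256 = 103 → 4d 67.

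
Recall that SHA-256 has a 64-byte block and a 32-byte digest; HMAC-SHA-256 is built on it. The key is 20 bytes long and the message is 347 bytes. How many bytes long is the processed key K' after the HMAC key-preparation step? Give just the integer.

Key is 20 ≤ 64 bytes, zero-padded: |K'| = 64.

64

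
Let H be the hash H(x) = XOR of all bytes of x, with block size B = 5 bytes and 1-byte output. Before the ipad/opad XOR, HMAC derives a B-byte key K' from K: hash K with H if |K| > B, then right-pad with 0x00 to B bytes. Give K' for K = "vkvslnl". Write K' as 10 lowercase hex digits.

|K| = 7 > B = 5, so first hash the key.
H(K): XOR 76⊕6b⊕76⊕73⊕6c⊕6e⊕6c = 76.
Zero-pad H(K) = 76 to 5 bytes: K' = 76 00 00 00 00.

7600000000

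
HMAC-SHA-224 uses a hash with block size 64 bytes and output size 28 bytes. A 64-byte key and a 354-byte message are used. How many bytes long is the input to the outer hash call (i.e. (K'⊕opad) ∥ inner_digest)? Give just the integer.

Key is 64 ≤ 64 bytes, zero-padded: |K'| = 64.
Outer input = (K'⊕opad) ∥ H(inner) → 64 + 28 = 92 bytes.

92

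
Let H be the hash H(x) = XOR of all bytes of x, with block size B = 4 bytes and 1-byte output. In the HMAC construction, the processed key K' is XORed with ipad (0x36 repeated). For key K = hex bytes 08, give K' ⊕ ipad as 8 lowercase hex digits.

3e363636

Key hex bytes 08 is 1 byte ≤ B = 4; zero-pad to 4 bytes: K' = 08 00 00 00.
XOR each byte with 0x36: 08⊕36=3e, 00⊕36=36, 00⊕36=36, 00⊕36=36.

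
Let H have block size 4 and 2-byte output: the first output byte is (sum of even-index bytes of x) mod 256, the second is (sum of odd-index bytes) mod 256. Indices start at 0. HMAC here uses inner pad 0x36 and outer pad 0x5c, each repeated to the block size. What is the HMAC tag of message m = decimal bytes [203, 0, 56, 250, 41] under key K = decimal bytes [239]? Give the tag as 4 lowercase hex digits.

4a1e

Key decimal bytes [239] = ef is 1 byte ≤ B = 4; zero-pad to 4 bytes: K' = ef 00 00 00.
K' ⊕ ipad = d9 36 36 36.  K' ⊕ opad = b3 5c 5c 5c.
Inner input = (K'⊕ipad) ∥ m = d9 36 36 36 ∥ cb 00 38 fa 29.
Inner hash: even-index sum = 571 mod 256 = 59; odd-index sum = 358 mod 256 = 102 → 3b 66.
Outer input = (K'⊕opad) ∥ inner = b3 5c 5c 5c ∥ 3b 66.
Outer hash (tag): even-index sum = 330 mod 256 = 74; odd-index sum = 286 mod 256 = 30 → 4a 1e.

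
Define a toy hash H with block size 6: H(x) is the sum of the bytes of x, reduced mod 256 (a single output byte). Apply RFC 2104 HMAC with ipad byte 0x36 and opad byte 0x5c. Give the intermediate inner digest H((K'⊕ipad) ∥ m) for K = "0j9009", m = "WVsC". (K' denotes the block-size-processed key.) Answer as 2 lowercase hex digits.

Key "0j9009" = 30 6a 39 30 30 39 is exactly B = 6 bytes: K' = 30 6a 39 30 30 39.
K' ⊕ ipad = 06 5c 0f 06 06 0f.
Inner input = 06 5c 0f 06 06 0f ∥ 57 56 73 43.
Inner hash: sum = 6+92+15+6+6+15+87+86+115+67 = 495; mod 256 = 239 → ef.

ef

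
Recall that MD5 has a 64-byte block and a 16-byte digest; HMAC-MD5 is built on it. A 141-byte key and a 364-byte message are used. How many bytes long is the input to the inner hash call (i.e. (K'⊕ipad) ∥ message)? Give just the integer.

Key is 141 > 64 bytes, so it is hashed to 16 bytes then zero-padded to 64: |K'| = 64.
Inner input = (K'⊕ipad) ∥ m → 64 + 364 = 428 bytes.

428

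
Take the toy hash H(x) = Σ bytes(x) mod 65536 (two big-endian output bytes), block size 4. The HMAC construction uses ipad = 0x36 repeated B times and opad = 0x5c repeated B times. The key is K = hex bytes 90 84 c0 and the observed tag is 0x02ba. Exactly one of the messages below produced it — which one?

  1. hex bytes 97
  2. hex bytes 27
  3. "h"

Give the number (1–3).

Key hex bytes 90 84 c0 is 3 bytes ≤ B = 4; zero-pad to 4 bytes: K' = 90 84 c0 00.
K' ⊕ ipad = a6 b2 f6 36; K' ⊕ opad = cc d8 9c 5c.
m1: inner = H(a6 b2 f6 36 97) = 03 1b; tag = H(cc d8 9c 5c 03 1b) = 02ba ← matches
m2: inner = H(a6 b2 f6 36 27) = 02 ab; tag = H(cc d8 9c 5c 02 ab) = 0349
m3: inner = H(a6 b2 f6 36 68) = 02 ec; tag = H(cc d8 9c 5c 02 ec) = 038a

1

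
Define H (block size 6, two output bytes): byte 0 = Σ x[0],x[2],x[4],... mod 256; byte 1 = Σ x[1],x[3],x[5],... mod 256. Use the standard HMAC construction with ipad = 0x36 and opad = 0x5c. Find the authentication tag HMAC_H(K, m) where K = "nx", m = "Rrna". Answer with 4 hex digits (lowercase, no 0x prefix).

6e69

Key "nx" = 6e 78 is 2 bytes ≤ B = 6; zero-pad to 6 bytes: K' = 6e 78 00 00 00 00.
K' ⊕ ipad = 58 4e 36 36 36 36.  K' ⊕ opad = 32 24 5c 5c 5c 5c.
Inner input = (K'⊕ipad) ∥ m = 58 4e 36 36 36 36 ∥ 52 72 6e 61.
Inner hash: even-index sum = 388 mod 256 = 132; odd-index sum = 397 mod 256 = 141 → 84 8d.
Outer input = (K'⊕opad) ∥ inner = 32 24 5c 5c 5c 5c ∥ 84 8d.
Outer hash (tag): even-index sum = 366 mod 256 = 110; odd-index sum = 361 mod 256 = 105 → 6e 69.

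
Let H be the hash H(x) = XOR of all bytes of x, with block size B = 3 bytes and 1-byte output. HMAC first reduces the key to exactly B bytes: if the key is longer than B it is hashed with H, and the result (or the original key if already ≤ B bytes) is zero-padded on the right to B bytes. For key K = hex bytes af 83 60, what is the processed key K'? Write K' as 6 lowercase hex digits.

af8360

Key hex bytes af 83 60 is exactly B = 3 bytes: K' = af 83 60.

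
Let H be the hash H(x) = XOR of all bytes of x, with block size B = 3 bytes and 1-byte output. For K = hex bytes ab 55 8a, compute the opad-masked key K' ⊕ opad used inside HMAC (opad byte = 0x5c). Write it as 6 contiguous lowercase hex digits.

f709d6

Key hex bytes ab 55 8a is exactly B = 3 bytes: K' = ab 55 8a.
XOR each byte with 0x5c: ab⊕5c=f7, 55⊕5c=09, 8a⊕5c=d6.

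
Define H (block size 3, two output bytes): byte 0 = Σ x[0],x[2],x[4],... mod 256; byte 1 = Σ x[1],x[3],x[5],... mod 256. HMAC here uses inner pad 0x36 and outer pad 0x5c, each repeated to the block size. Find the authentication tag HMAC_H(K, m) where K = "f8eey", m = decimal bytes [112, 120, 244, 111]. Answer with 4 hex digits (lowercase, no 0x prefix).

Key "f8eey" = 66 38 65 65 79 is 5 bytes > B = 3, so hash it first: H(key) = 44 9d, then zero-pad to 3 bytes: K' = 44 9d 00.
K' ⊕ ipad = 72 ab 36.  K' ⊕ opad = 18 c1 5c.
Inner input = (K'⊕ipad) ∥ m = 72 ab 36 ∥ 70 78 f4 6f.
Inner hash: even-index sum = 399 mod 256 = 143; odd-index sum = 527 mod 256 = 15 → 8f 0f.
Outer input = (K'⊕opad) ∥ inner = 18 c1 5c ∥ 8f 0f.
Outer hash (tag): even-index sum = 131 mod 256 = 131; odd-index sum = 336 mod 256 = 80 → 83 50.

8350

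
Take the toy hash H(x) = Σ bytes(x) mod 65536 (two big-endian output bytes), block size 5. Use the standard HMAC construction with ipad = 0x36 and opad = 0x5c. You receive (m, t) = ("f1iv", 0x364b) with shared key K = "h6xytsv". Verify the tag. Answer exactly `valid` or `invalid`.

invalid

Key "h6xytsv" = 68 36 78 79 74 73 76 is 7 bytes > B = 5, so hash it first: H(key) = 02 ec, then zero-pad to 5 bytes: K' = 02 ec 00 00 00.
K' ⊕ ipad = 34 da 36 36 36; K' ⊕ opad = 5e b0 5c 5c 5c.
Inner hash: sum = 52+218+54+54+54+102+49+105+118 = 806 → 03 26.
Outer hash (recomputed tag): sum = 94+176+92+92+92+3+38 = 587 → 02 4b.
Recomputed tag = 024b; claimed = 364b → mismatch.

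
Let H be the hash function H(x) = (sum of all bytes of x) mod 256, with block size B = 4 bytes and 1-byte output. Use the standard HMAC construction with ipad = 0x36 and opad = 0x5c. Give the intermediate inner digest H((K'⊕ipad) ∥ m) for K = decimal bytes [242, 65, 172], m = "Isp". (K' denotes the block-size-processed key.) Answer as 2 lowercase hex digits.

37

Key decimal bytes [242, 65, 172] = f2 41 ac is 3 bytes ≤ B = 4; zero-pad to 4 bytes: K' = f2 41 ac 00.
K' ⊕ ipad = c4 77 9a 36.
Inner input = c4 77 9a 36 ∥ 49 73 70.
Inner hash: sum = 196+119+154+54+73+115+112 = 823; mod 256 = 55 → 37.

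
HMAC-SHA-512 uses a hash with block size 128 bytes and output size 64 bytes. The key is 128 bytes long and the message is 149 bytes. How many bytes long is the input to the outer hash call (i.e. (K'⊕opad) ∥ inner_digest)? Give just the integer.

192

Key is 128 ≤ 128 bytes, zero-padded: |K'| = 128.
Outer input = (K'⊕opad) ∥ H(inner) → 128 + 64 = 192 bytes.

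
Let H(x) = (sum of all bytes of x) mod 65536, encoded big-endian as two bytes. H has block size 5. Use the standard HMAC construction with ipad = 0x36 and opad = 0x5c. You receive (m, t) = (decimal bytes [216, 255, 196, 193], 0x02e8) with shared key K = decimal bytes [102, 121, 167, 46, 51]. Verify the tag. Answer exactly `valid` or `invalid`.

valid

Key decimal bytes [102, 121, 167, 46, 51] = 66 79 a7 2e 33 is exactly B = 5 bytes: K' = 66 79 a7 2e 33.
K' ⊕ ipad = 50 4f 91 18 05; K' ⊕ opad = 3a 25 fb 72 6f.
Inner hash: sum = 80+79+145+24+5+216+255+196+193 = 1193 → 04 a9.
Outer hash (recomputed tag): sum = 58+37+251+114+111+4+169 = 744 → 02 e8.
Recomputed tag = 02e8; claimed = 02e8 → match.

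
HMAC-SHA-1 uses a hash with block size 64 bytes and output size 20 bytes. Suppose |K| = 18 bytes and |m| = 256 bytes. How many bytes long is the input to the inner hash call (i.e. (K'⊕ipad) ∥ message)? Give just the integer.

320

Key is 18 ≤ 64 bytes, zero-padded: |K'| = 64.
Inner input = (K'⊕ipad) ∥ m → 64 + 256 = 320 bytes.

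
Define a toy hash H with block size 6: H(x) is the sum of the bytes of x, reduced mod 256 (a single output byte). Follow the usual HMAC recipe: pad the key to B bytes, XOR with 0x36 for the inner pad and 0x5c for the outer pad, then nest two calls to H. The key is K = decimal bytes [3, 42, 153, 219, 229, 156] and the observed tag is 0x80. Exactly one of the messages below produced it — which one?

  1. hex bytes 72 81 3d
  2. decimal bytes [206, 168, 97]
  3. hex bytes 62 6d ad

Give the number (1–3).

Key decimal bytes [3, 42, 153, 219, 229, 156] = 03 2a 99 db e5 9c is exactly B = 6 bytes: K' = 03 2a 99 db e5 9c.
K' ⊕ ipad = 35 1c af ed d3 aa; K' ⊕ opad = 5f 76 c5 87 b9 c0.
m1: inner = H(35 1c af ed d3 aa 72 81 3d) = 9a; tag = H(5f 76 c5 87 b9 c0 9a) = 34
m2: inner = H(35 1c af ed d3 aa ce a8 61) = 41; tag = H(5f 76 c5 87 b9 c0 41) = db
m3: inner = H(35 1c af ed d3 aa 62 6d ad) = e6; tag = H(5f 76 c5 87 b9 c0 e6) = 80 ← matches

3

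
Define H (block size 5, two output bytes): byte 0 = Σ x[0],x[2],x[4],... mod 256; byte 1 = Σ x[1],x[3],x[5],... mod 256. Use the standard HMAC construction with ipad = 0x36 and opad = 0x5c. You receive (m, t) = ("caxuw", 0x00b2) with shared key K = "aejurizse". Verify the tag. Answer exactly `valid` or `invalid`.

Key "aejurizse" = 61 65 6a 75 72 69 7a 73 65 is 9 bytes > B = 5, so hash it first: H(key) = 1c b6, then zero-pad to 5 bytes: K' = 1c b6 00 00 00.
K' ⊕ ipad = 2a 80 36 36 36; K' ⊕ opad = 40 ea 5c 5c 5c.
Inner hash: even-index sum = 364 mod 256 = 108; odd-index sum = 520 mod 256 = 8 → 6c 08.
Outer hash (recomputed tag): even-index sum = 256 mod 256 = 0; odd-index sum = 434 mod 256 = 178 → 00 b2.
Recomputed tag = 00b2; claimed = 00b2 → match.

valid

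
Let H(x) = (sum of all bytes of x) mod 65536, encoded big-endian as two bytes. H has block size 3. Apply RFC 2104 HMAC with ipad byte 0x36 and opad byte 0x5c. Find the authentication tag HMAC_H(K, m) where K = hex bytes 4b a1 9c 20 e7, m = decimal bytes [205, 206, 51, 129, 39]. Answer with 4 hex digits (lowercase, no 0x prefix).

0229

Key hex bytes 4b a1 9c 20 e7 is 5 bytes > B = 3, so hash it first: H(key) = 02 8f, then zero-pad to 3 bytes: K' = 02 8f 00.
K' ⊕ ipad = 34 b9 36.  K' ⊕ opad = 5e d3 5c.
Inner input = (K'⊕ipad) ∥ m = 34 b9 36 ∥ cd ce 33 81 27.
Inner hash: sum = 52+185+54+205+206+51+129+39 = 921 → 03 99.
Outer input = (K'⊕opad) ∥ inner = 5e d3 5c ∥ 03 99.
Outer hash (tag): sum = 94+211+92+3+153 = 553 → 02 29.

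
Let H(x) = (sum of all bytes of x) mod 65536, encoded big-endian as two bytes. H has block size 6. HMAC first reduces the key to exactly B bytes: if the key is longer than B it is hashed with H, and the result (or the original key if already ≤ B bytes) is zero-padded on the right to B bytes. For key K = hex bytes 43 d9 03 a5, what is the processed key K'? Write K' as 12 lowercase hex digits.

Key hex bytes 43 d9 03 a5 is 4 bytes ≤ B = 6; zero-pad to 6 bytes: K' = 43 d9 03 a5 00 00.

43d903a50000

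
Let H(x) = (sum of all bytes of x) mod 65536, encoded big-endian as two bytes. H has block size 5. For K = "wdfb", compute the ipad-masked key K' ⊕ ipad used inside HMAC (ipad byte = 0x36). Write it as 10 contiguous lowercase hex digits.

Key "wdfb" = 77 64 66 62 is 4 bytes ≤ B = 5; zero-pad to 5 bytes: K' = 77 64 66 62 00.
XOR each byte with 0x36: 77⊕36=41, 64⊕36=52, 66⊕36=50, 62⊕36=54, 00⊕36=36.

4152505436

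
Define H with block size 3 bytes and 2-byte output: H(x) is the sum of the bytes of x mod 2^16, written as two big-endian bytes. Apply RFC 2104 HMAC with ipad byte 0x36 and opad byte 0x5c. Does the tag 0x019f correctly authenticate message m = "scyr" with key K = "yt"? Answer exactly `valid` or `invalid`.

Key "yt" = 79 74 is 2 bytes ≤ B = 3; zero-pad to 3 bytes: K' = 79 74 00.
K' ⊕ ipad = 4f 42 36; K' ⊕ opad = 25 28 5c.
Inner hash: sum = 79+66+54+115+99+121+114 = 648 → 02 88.
Outer hash (recomputed tag): sum = 37+40+92+2+136 = 307 → 01 33.
Recomputed tag = 0133; claimed = 019f → mismatch.

invalid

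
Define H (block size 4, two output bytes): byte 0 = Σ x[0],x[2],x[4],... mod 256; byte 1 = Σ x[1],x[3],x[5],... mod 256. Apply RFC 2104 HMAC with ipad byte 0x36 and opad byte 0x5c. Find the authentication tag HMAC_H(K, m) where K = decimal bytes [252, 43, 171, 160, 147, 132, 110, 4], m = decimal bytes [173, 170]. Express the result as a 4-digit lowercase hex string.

Key decimal bytes [252, 43, 171, 160, 147, 132, 110, 4] = fc 2b ab a0 93 84 6e 04 is 8 bytes > B = 4, so hash it first: H(key) = a8 53, then zero-pad to 4 bytes: K' = a8 53 00 00.
K' ⊕ ipad = 9e 65 36 36.  K' ⊕ opad = f4 0f 5c 5c.
Inner input = (K'⊕ipad) ∥ m = 9e 65 36 36 ∥ ad aa.
Inner hash: even-index sum = 385 mod 256 = 129; odd-index sum = 325 mod 256 = 69 → 81 45.
Outer input = (K'⊕opad) ∥ inner = f4 0f 5c 5c ∥ 81 45.
Outer hash (tag): even-index sum = 465 mod 256 = 209; odd-index sum = 176 mod 256 = 176 → d1 b0.

d1b0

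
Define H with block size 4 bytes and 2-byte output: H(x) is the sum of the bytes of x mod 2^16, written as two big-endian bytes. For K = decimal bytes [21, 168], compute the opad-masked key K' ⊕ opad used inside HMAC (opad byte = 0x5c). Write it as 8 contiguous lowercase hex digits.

49f45c5c

Key decimal bytes [21, 168] = 15 a8 is 2 bytes ≤ B = 4; zero-pad to 4 bytes: K' = 15 a8 00 00.
XOR each byte with 0x5c: 15⊕5c=49, a8⊕5c=f4, 00⊕5c=5c, 00⊕5c=5c.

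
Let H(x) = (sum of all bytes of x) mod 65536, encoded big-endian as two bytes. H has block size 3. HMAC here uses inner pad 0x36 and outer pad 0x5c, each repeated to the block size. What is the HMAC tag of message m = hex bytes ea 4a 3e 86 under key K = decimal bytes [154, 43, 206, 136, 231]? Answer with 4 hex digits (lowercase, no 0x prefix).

Key decimal bytes [154, 43, 206, 136, 231] = 9a 2b ce 88 e7 is 5 bytes > B = 3, so hash it first: H(key) = 03 02, then zero-pad to 3 bytes: K' = 03 02 00.
K' ⊕ ipad = 35 34 36.  K' ⊕ opad = 5f 5e 5c.
Inner input = (K'⊕ipad) ∥ m = 35 34 36 ∥ ea 4a 3e 86.
Inner hash: sum = 53+52+54+234+74+62+134 = 663 → 02 97.
Outer input = (K'⊕opad) ∥ inner = 5f 5e 5c ∥ 02 97.
Outer hash (tag): sum = 95+94+92+2+151 = 434 → 01 b2.

01b2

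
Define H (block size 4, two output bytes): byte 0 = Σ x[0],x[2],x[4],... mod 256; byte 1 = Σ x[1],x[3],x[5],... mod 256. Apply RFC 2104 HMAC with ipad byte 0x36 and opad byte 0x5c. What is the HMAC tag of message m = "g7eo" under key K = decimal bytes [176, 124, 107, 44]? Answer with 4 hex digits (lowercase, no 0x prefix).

Key decimal bytes [176, 124, 107, 44] = b0 7c 6b 2c is exactly B = 4 bytes: K' = b0 7c 6b 2c.
K' ⊕ ipad = 86 4a 5d 1a.  K' ⊕ opad = ec 20 37 70.
Inner input = (K'⊕ipad) ∥ m = 86 4a 5d 1a ∥ 67 37 65 6f.
Inner hash: even-index sum = 431 mod 256 = 175; odd-index sum = 266 mod 256 = 10 → af 0a.
Outer input = (K'⊕opad) ∥ inner = ec 20 37 70 ∥ af 0a.
Outer hash (tag): even-index sum = 466 mod 256 = 210; odd-index sum = 154 mod 256 = 154 → d2 9a.

d29a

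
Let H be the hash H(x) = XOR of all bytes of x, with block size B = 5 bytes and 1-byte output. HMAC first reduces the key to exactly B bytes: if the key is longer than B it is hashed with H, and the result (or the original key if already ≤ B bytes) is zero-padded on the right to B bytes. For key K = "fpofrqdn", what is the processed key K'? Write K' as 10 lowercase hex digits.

|K| = 8 > B = 5, so first hash the key.
H(K): XOR 66⊕70⊕6f⊕66⊕72⊕71⊕64⊕6e = 16.
Zero-pad H(K) = 16 to 5 bytes: K' = 16 00 00 00 00.

1600000000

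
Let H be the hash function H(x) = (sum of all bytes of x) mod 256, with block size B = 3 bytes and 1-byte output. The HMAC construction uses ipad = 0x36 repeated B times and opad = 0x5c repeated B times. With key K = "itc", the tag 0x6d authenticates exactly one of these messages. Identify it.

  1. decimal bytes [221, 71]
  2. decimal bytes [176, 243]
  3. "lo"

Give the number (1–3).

Key "itc" = 69 74 63 is exactly B = 3 bytes: K' = 69 74 63.
K' ⊕ ipad = 5f 42 55; K' ⊕ opad = 35 28 3f.
m1: inner = H(5f 42 55 dd 47) = 1a; tag = H(35 28 3f 1a) = b6
m2: inner = H(5f 42 55 b0 f3) = 99; tag = H(35 28 3f 99) = 35
m3: inner = H(5f 42 55 6c 6f) = d1; tag = H(35 28 3f d1) = 6d ← matches

3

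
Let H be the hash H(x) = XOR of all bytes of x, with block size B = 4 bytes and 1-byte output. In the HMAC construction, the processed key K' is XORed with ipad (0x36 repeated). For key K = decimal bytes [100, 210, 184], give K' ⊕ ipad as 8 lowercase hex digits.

Key decimal bytes [100, 210, 184] = 64 d2 b8 is 3 bytes ≤ B = 4; zero-pad to 4 bytes: K' = 64 d2 b8 00.
XOR each byte with 0x36: 64⊕36=52, d2⊕36=e4, b8⊕36=8e, 00⊕36=36.

52e48e36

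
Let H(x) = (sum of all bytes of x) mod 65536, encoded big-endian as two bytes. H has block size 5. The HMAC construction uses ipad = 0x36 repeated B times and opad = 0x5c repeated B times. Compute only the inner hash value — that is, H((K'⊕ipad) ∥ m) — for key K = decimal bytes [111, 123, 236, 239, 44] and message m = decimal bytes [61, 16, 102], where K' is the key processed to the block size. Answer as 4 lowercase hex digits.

0326

Key decimal bytes [111, 123, 236, 239, 44] = 6f 7b ec ef 2c is exactly B = 5 bytes: K' = 6f 7b ec ef 2c.
K' ⊕ ipad = 59 4d da d9 1a.
Inner input = 59 4d da d9 1a ∥ 3d 10 66.
Inner hash: sum = 89+77+218+217+26+61+16+102 = 806 → 03 26.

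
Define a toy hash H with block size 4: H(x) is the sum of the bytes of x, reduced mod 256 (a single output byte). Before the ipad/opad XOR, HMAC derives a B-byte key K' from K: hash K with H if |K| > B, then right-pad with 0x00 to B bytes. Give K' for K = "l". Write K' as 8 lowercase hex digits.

6c000000

Key "l" = 6c is 1 byte ≤ B = 4; zero-pad to 4 bytes: K' = 6c 00 00 00.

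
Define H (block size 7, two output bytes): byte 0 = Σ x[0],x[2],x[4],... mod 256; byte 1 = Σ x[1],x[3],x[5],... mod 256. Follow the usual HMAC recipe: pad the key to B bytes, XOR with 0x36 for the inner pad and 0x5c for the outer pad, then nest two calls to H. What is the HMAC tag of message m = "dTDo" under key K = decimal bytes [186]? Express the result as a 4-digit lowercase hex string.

Key decimal bytes [186] = ba is 1 byte ≤ B = 7; zero-pad to 7 bytes: K' = ba 00 00 00 00 00 00.
K' ⊕ ipad = 8c 36 36 36 36 36 36.  K' ⊕ opad = e6 5c 5c 5c 5c 5c 5c.
Inner input = (K'⊕ipad) ∥ m = 8c 36 36 36 36 36 36 ∥ 64 54 44 6f.
Inner hash: even-index sum = 497 mod 256 = 241; odd-index sum = 330 mod 256 = 74 → f1 4a.
Outer input = (K'⊕opad) ∥ inner = e6 5c 5c 5c 5c 5c 5c ∥ f1 4a.
Outer hash (tag): even-index sum = 580 mod 256 = 68; odd-index sum = 517 mod 256 = 5 → 44 05.

4405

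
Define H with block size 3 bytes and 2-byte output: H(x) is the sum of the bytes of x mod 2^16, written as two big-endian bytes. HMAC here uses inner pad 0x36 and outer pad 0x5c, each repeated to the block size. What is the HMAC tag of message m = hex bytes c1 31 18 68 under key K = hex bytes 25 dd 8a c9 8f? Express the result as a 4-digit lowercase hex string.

Key hex bytes 25 dd 8a c9 8f is 5 bytes > B = 3, so hash it first: H(key) = 02 e4, then zero-pad to 3 bytes: K' = 02 e4 00.
K' ⊕ ipad = 34 d2 36.  K' ⊕ opad = 5e b8 5c.
Inner input = (K'⊕ipad) ∥ m = 34 d2 36 ∥ c1 31 18 68.
Inner hash: sum = 52+210+54+193+49+24+104 = 686 → 02 ae.
Outer input = (K'⊕opad) ∥ inner = 5e b8 5c ∥ 02 ae.
Outer hash (tag): sum = 94+184+92+2+174 = 546 → 02 22.

0222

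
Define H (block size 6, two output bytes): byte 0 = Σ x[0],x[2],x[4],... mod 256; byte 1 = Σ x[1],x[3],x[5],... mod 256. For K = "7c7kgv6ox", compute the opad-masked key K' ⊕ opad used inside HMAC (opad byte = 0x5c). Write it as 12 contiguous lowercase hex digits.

dfef5c5c5c5c

Key "7c7kgv6ox" = 37 63 37 6b 67 76 36 6f 78 is 9 bytes > B = 6, so hash it first: H(key) = 83 b3, then zero-pad to 6 bytes: K' = 83 b3 00 00 00 00.
XOR each byte with 0x5c: 83⊕5c=df, b3⊕5c=ef, 00⊕5c=5c, 00⊕5c=5c, 00⊕5c=5c, 00⊕5c=5c.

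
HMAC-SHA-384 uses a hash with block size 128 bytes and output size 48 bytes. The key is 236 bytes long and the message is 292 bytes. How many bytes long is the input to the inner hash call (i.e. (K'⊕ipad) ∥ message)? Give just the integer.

Key is 236 > 128 bytes, so it is hashed to 48 bytes then zero-padded to 128: |K'| = 128.
Inner input = (K'⊕ipad) ∥ m → 128 + 292 = 420 bytes.

420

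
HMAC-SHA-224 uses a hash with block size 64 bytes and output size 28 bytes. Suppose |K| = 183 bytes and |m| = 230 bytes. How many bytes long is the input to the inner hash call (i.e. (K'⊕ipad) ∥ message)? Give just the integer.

Key is 183 > 64 bytes, so it is hashed to 28 bytes then zero-padded to 64: |K'| = 64.
Inner input = (K'⊕ipad) ∥ m → 64 + 230 = 294 bytes.

294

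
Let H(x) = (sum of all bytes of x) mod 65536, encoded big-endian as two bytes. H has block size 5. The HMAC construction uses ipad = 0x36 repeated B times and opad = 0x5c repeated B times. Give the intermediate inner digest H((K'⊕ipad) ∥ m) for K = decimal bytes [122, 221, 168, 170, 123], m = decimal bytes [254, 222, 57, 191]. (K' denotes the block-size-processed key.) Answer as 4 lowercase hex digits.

0592

Key decimal bytes [122, 221, 168, 170, 123] = 7a dd a8 aa 7b is exactly B = 5 bytes: K' = 7a dd a8 aa 7b.
K' ⊕ ipad = 4c eb 9e 9c 4d.
Inner input = 4c eb 9e 9c 4d ∥ fe de 39 bf.
Inner hash: sum = 76+235+158+156+77+254+222+57+191 = 1426 → 05 92.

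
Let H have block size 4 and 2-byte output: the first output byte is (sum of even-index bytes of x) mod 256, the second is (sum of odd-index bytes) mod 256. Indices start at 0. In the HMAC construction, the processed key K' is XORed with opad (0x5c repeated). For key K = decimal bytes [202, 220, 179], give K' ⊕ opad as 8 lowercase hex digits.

Key decimal bytes [202, 220, 179] = ca dc b3 is 3 bytes ≤ B = 4; zero-pad to 4 bytes: K' = ca dc b3 00.
XOR each byte with 0x5c: ca⊕5c=96, dc⊕5c=80, b3⊕5c=ef, 00⊕5c=5c.

9680ef5c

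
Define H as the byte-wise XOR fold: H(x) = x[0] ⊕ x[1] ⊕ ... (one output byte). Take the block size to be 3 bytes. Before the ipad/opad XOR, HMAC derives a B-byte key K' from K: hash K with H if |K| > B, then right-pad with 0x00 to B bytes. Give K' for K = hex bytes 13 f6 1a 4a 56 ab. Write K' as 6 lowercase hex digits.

480000

|K| = 6 > B = 3, so first hash the key.
H(K): XOR 13⊕f6⊕1a⊕4a⊕56⊕ab = 48.
Zero-pad H(K) = 48 to 3 bytes: K' = 48 00 00.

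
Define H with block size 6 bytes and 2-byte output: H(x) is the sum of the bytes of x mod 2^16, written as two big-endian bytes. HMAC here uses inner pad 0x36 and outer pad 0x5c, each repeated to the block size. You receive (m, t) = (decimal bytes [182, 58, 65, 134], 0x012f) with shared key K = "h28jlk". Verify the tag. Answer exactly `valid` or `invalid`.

Key "h28jlk" = 68 32 38 6a 6c 6b is exactly B = 6 bytes: K' = 68 32 38 6a 6c 6b.
K' ⊕ ipad = 5e 04 0e 5c 5a 5d; K' ⊕ opad = 34 6e 64 36 30 37.
Inner hash: sum = 94+4+14+92+90+93+182+58+65+134 = 826 → 03 3a.
Outer hash (recomputed tag): sum = 52+110+100+54+48+55+3+58 = 480 → 01 e0.
Recomputed tag = 01e0; claimed = 012f → mismatch.

invalid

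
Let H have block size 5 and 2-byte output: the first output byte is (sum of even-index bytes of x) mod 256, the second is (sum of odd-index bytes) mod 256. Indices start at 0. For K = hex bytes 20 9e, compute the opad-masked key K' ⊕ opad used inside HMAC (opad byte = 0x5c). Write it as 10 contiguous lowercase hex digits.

Key hex bytes 20 9e is 2 bytes ≤ B = 5; zero-pad to 5 bytes: K' = 20 9e 00 00 00.
XOR each byte with 0x5c: 20⊕5c=7c, 9e⊕5c=c2, 00⊕5c=5c, 00⊕5c=5c, 00⊕5c=5c.

7cc25c5c5c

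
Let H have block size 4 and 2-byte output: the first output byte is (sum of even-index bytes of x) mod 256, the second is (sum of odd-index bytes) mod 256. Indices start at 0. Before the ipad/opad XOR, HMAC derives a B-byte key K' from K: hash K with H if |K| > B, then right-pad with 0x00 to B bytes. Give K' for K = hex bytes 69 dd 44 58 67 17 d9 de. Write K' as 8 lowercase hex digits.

ed2a0000

|K| = 8 > B = 4, so first hash the key.
H(K): even-index sum = 493 mod 256 = 237; odd-index sum = 554 mod 256 = 42 → ed 2a.
Zero-pad H(K) = ed 2a to 4 bytes: K' = ed 2a 00 00.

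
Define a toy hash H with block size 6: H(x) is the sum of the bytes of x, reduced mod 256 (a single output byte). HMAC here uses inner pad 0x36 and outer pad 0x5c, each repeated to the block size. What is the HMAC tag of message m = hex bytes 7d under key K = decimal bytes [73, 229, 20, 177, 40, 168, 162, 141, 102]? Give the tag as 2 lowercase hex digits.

c9

Key decimal bytes [73, 229, 20, 177, 40, 168, 162, 141, 102] = 49 e5 14 b1 28 a8 a2 8d 66 is 9 bytes > B = 6, so hash it first: H(key) = 58, then zero-pad to 6 bytes: K' = 58 00 00 00 00 00.
K' ⊕ ipad = 6e 36 36 36 36 36.  K' ⊕ opad = 04 5c 5c 5c 5c 5c.
Inner input = (K'⊕ipad) ∥ m = 6e 36 36 36 36 36 ∥ 7d.
Inner hash: sum = 110+54+54+54+54+54+125 = 505; mod 256 = 249 → f9.
Outer input = (K'⊕opad) ∥ inner = 04 5c 5c 5c 5c 5c ∥ f9.
Outer hash (tag): sum = 4+92+92+92+92+92+249 = 713; mod 256 = 201 → c9.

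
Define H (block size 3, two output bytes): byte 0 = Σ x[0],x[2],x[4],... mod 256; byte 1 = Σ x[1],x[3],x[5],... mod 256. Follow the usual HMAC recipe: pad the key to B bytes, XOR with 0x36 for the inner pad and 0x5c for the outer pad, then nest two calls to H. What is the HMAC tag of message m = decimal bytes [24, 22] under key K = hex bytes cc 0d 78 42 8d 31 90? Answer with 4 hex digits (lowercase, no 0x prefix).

677f

Key hex bytes cc 0d 78 42 8d 31 90 is 7 bytes > B = 3, so hash it first: H(key) = 61 80, then zero-pad to 3 bytes: K' = 61 80 00.
K' ⊕ ipad = 57 b6 36.  K' ⊕ opad = 3d dc 5c.
Inner input = (K'⊕ipad) ∥ m = 57 b6 36 ∥ 18 16.
Inner hash: even-index sum = 163 mod 256 = 163; odd-index sum = 206 mod 256 = 206 → a3 ce.
Outer input = (K'⊕opad) ∥ inner = 3d dc 5c ∥ a3 ce.
Outer hash (tag): even-index sum = 359 mod 256 = 103; odd-index sum = 383 mod 256 = 127 → 67 7f.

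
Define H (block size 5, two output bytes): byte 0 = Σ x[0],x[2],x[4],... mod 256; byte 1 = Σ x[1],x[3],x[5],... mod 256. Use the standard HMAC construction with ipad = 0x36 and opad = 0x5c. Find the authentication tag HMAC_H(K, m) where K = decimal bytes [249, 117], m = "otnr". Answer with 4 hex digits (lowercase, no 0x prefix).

Key decimal bytes [249, 117] = f9 75 is 2 bytes ≤ B = 5; zero-pad to 5 bytes: K' = f9 75 00 00 00.
K' ⊕ ipad = cf 43 36 36 36.  K' ⊕ opad = a5 29 5c 5c 5c.
Inner input = (K'⊕ipad) ∥ m = cf 43 36 36 36 ∥ 6f 74 6e 72.
Inner hash: even-index sum = 545 mod 256 = 33; odd-index sum = 342 mod 256 = 86 → 21 56.
Outer input = (K'⊕opad) ∥ inner = a5 29 5c 5c 5c ∥ 21 56.
Outer hash (tag): even-index sum = 435 mod 256 = 179; odd-index sum = 166 mod 256 = 166 → b3 a6.

b3a6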